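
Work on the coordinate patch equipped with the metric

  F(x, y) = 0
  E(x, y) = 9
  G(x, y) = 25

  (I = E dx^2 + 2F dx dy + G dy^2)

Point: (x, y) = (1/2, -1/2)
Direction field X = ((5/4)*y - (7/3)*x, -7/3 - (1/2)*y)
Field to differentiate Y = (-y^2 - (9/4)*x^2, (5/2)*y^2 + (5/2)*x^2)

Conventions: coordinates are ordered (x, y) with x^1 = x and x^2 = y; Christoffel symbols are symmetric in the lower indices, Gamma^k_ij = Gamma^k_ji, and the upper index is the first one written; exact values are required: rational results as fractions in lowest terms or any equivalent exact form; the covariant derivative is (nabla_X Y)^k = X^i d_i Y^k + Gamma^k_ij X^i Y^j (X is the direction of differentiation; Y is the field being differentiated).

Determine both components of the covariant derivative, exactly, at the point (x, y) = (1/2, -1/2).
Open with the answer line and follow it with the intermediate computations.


Answer: (nabla_X Y)^x = 187/96, (nabla_X Y)^y = 35/48

E = 9, F = 0, G = 25 at the point
E_x = 0, E_y = 0, F_x = 0, F_y = 0, G_x = 0, G_y = 0
EG - F^2 = 225;  g^inv = (1/225) * [[25, 0], [0, 9]]
first-kind symbols [ij,l] = (1/2)(d_i g_jl + d_j g_il - d_l g_ij): [xx,x] = E_x/2 = 0, [xx,y] = F_x - E_y/2 = 0, [xy,x] = E_y/2 = 0, [xy,y] = G_x/2 = 0, [yy,x] = F_y - G_x/2 = 0, [yy,y] = G_y/2 = 0
Gamma^x_ij = (G*[ij,x] - F*[ij,y])/(EG - F^2), Gamma^y_ij = (E*[ij,y] - F*[ij,x])/(EG - F^2)
Gamma_xxx = 0, Gamma_xxy = 0, Gamma_xyy = 0, Gamma_yxx = 0, Gamma_yxy = 0, Gamma_yyy = 0
X = (-43/24, -25/12), Y = (-13/16, 5/4) at the point


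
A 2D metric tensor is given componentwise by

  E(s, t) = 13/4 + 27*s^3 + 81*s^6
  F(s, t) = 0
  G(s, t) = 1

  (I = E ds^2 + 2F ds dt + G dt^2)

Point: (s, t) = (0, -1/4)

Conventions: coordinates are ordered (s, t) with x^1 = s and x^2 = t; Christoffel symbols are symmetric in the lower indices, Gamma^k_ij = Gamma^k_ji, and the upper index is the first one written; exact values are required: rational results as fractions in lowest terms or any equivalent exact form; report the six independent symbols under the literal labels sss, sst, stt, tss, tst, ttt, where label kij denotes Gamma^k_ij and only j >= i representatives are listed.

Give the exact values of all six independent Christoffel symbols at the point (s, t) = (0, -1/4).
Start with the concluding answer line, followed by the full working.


Answer: Gamma_sss = 0, Gamma_sst = 0, Gamma_stt = 0, Gamma_tss = 0, Gamma_tst = 0, Gamma_ttt = 0

E = 13/4, F = 0, G = 1 at the point
E_s = 0, E_t = 0, F_s = 0, F_t = 0, G_s = 0, G_t = 0
EG - F^2 = 13/4;  g^inv = (4/13) * [[1, 0], [0, 13/4]]
first-kind symbols [ij,l] = (1/2)(d_i g_jl + d_j g_il - d_l g_ij): [ss,s] = E_s/2 = 0, [ss,t] = F_s - E_t/2 = 0, [st,s] = E_t/2 = 0, [st,t] = G_s/2 = 0, [tt,s] = F_t - G_s/2 = 0, [tt,t] = G_t/2 = 0
Gamma^s_ij = (G*[ij,s] - F*[ij,t])/(EG - F^2), Gamma^t_ij = (E*[ij,t] - F*[ij,s])/(EG - F^2)


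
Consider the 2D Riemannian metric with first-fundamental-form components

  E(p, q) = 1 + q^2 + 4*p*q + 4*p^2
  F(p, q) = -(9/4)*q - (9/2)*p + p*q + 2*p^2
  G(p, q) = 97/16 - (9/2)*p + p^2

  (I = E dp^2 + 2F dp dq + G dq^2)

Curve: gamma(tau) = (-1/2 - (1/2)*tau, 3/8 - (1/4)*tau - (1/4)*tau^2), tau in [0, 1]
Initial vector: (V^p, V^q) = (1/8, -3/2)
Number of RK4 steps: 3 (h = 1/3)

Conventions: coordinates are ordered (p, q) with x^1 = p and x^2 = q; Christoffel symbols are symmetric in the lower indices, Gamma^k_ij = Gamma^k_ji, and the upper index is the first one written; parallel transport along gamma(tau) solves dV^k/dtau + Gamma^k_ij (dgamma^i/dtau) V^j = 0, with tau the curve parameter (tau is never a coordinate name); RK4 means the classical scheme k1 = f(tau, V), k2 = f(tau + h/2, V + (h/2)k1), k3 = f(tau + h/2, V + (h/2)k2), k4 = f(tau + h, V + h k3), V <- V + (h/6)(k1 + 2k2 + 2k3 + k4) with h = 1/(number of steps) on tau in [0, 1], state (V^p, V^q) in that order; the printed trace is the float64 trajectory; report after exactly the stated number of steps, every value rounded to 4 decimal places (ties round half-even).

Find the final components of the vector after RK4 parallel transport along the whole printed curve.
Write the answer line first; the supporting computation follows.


Answer: V^p = 0.1765, V^q = -1.3738

gamma'(tau) = (-1/2, -1/4 - (1/2)*tau); f(tau, V)^k = -Gamma^k_ij(gamma(tau)) gamma'^i(tau) V^j; h = 1/3; intermediate values shown to 6 dp
curve data and Christoffel symbols at the stage parameters:
  tau = 0.000000: gamma = (-0.500000, 0.375000), gamma' = (-0.500000, -0.250000); Gamma_ppp = -0.139616, Gamma_ppq = -0.069808, Gamma_pqq = 0.000000, Gamma_qpp = -0.614311, Gamma_qpq = -0.307155, Gamma_qqq = 0.000000
  tau = 0.166667: gamma = (-0.583333, 0.326389), gamma' = (-0.500000, -0.333333); Gamma_ppp = -0.172651, Gamma_ppq = -0.086325, Gamma_pqq = 0.000000, Gamma_qpp = -0.582161, Gamma_qpq = -0.291081, Gamma_qqq = 0.000000
  tau = 0.333333: gamma = (-0.666667, 0.263889), gamma' = (-0.500000, -0.416667); Gamma_ppp = -0.200822, Gamma_ppq = -0.100411, Gamma_pqq = 0.000000, Gamma_qpp = -0.547697, Gamma_qpq = -0.273849, Gamma_qqq = 0.000000
  tau = 0.500000: gamma = (-0.750000, 0.187500), gamma' = (-0.500000, -0.500000); Gamma_ppp = -0.223925, Gamma_ppq = -0.111963, Gamma_pqq = 0.000000, Gamma_qpp = -0.511829, Gamma_qpq = -0.255915, Gamma_qqq = 0.000000
  tau = 0.666667: gamma = (-0.833333, 0.097222), gamma' = (-0.500000, -0.583333); Gamma_ppp = -0.242010, Gamma_ppq = -0.121005, Gamma_pqq = 0.000000, Gamma_qpp = -0.475453, Gamma_qpq = -0.237726, Gamma_qqq = 0.000000
  tau = 0.833333: gamma = (-0.916667, -0.006944), gamma' = (-0.500000, -0.666667); Gamma_ppp = -0.255339, Gamma_ppq = -0.127669, Gamma_pqq = 0.000000, Gamma_qpp = -0.439375, Gamma_qpq = -0.219688, Gamma_qqq = 0.000000
  tau = 1.000000: gamma = (-1.000000, -0.125000), gamma' = (-0.500000, -0.750000); Gamma_ppp = -0.264334, Gamma_ppq = -0.132167, Gamma_pqq = 0.000000, Gamma_qpp = -0.404276, Gamma_qpq = -0.202138, Gamma_qqq = 0.000000
step 0: V^p = 0.1250, V^q = -1.5000
step 1: k1 = (0.041449, 0.182373), k2 = (0.048249, 0.162692), k3 = (0.048261, 0.162730), k4 = (0.052516, 0.143224); V <- V + (h/6)(k1 + 2k2 + 2k3 + k4): V^p = 0.1409, V^q = -1.4458
step 2: k1 = (0.052536, 0.143279), k2 = (0.054457, 0.124474), k3 = (0.054579, 0.124752), k4 = (0.054467, 0.107005); V <- V + (h/6)(k1 + 2k2 + 2k3 + k4): V^p = 0.1590, V^q = -1.4042
step 3: k1 = (0.054491, 0.107054), k2 = (0.052729, 0.090734), k3 = (0.052966, 0.091141), k4 = (0.049924, 0.076355); V <- V + (h/6)(k1 + 2k2 + 2k3 + k4): V^p = 0.1765, V^q = -1.3738


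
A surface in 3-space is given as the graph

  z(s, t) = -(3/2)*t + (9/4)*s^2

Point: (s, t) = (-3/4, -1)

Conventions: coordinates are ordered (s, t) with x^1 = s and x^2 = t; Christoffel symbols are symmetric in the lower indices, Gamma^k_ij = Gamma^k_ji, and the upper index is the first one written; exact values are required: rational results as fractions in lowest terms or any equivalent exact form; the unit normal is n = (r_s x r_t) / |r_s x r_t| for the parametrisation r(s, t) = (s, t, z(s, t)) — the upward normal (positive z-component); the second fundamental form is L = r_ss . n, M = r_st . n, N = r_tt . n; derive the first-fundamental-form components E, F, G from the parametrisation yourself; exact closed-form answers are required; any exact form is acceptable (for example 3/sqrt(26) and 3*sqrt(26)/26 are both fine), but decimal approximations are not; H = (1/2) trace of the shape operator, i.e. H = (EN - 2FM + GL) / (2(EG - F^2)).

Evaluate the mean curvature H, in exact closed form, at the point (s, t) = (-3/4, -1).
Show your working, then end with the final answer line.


z_s = -27/8, z_t = -3/2, z_ss = 9/2, z_st = 0, z_tt = 0
E = 793/64, F = 81/16, G = 13/4; answer radicand W^2 = 937/64
unnormalised second-form numerators: l = 9/2, m = 0, n = 0; L = l/sqrt(937/64), and similarly M = m/sqrt(W^2), N = n/sqrt(W^2)
H = (E*n - 2*F*m + G*l) / (2*(EG - F^2)*sqrt(W^2)); E*n - 2*F*m + G*l = 117/8, EG - F^2 = 937/64, so H = (468/937)/sqrt(937/64)

Answer: H = 3744*sqrt(937)/877969


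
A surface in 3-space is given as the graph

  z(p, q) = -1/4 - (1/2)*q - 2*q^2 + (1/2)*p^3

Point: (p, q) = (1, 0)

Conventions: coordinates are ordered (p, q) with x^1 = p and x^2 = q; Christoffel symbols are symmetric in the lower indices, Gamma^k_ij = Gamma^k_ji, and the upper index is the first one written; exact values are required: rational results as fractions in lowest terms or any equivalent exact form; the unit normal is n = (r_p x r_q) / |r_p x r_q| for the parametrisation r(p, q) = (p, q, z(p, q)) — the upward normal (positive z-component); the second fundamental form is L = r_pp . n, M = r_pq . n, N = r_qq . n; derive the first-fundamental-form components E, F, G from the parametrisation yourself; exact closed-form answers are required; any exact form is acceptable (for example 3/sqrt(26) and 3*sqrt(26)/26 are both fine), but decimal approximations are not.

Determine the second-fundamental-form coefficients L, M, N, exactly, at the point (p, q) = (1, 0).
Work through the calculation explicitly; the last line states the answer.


z_p = 3/2, z_q = -1/2, z_pp = 3, z_pq = 0, z_qq = -4
E = 13/4, F = -3/4, G = 5/4; answer radicand W^2 = 7/2
unnormalised second-form numerators: l = 3, m = 0, n = -4; L = l/sqrt(7/2), and similarly M = m/sqrt(W^2), N = n/sqrt(W^2)

Answer: L = 3*sqrt(14)/7, M = 0, N = -4*sqrt(14)/7


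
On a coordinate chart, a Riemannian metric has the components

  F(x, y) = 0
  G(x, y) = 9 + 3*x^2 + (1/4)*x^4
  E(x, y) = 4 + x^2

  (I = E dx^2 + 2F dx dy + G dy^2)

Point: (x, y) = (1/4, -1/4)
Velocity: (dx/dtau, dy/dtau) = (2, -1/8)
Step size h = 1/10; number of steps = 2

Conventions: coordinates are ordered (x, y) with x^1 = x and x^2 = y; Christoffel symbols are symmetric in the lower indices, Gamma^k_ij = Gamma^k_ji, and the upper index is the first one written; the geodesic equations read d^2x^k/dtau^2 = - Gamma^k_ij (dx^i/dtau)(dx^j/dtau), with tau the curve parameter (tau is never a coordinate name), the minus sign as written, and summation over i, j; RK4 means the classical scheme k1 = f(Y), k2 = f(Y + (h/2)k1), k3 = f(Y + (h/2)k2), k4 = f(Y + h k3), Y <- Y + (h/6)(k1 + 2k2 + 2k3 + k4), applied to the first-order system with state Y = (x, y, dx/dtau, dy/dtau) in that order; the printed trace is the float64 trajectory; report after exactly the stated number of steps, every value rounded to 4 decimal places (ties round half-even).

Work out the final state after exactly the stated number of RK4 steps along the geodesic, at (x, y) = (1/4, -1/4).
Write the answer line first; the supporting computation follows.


Answer: x = 0.6429, y = -0.2738, dx/dtau = 1.9198, dy/dtau = -0.1117

f(Y) = (dx/dtau, dy/dtau, -Gamma^x_ij Y'^i Y'^j, -Gamma^y_ij Y'^i Y'^j) with the Gammas evaluated at the stage position; h = 0.100000; intermediate values shown to 6 dp
step 0: x = 0.2500, y = -0.2500, dx/dtau = 2.0000, dy/dtau = -0.1250
step 1:
  k1: at (x, y) = (0.250000, -0.250000), (dx/dtau, dy/dtau) = (2.000000, -0.125000); Gamma_xxx = 0.061538, Gamma_xxy = 0.000000, Gamma_xyy = -0.186538, Gamma_yxx = 0.000000, Gamma_yxy = 0.082474, Gamma_yyy = 0.000000; k1 = (2.000000, -0.125000, -0.243239, 0.041237)
  k2: at (x, y) = (0.350000, -0.256250), (dx/dtau, dy/dtau) = (1.987838, -0.122938); Gamma_xxx = 0.084900, Gamma_xxy = 0.000000, Gamma_xyy = -0.259900, Gamma_yxx = 0.000000, Gamma_yxy = 0.114332, Gamma_yyy = 0.000000; k2 = (1.987838, -0.122938, -0.331554, 0.055881)
  k3: at (x, y) = (0.349392, -0.256147), (dx/dtau, dy/dtau) = (1.983422, -0.122206); Gamma_xxx = 0.084761, Gamma_xxy = 0.000000, Gamma_xyy = -0.259457, Gamma_yxx = 0.000000, Gamma_yxy = 0.114142, Gamma_yyy = 0.000000; k3 = (1.983422, -0.122206, -0.329573, 0.055333)
  k4: at (x, y) = (0.448342, -0.262221), (dx/dtau, dy/dtau) = (1.967043, -0.119467); Gamma_xxx = 0.106722, Gamma_xxy = 0.000000, Gamma_xyy = -0.330894, Gamma_yxx = 0.000000, Gamma_yxy = 0.144603, Gamma_yyy = 0.000000; k4 = (1.967043, -0.119467, -0.408214, 0.067962)
  Y <- Y + (h/6)(k1 + 2k2 + 2k3 + k4): x = 0.4485, y = -0.2622, dx/dtau = 1.9671, dy/dtau = -0.1195
step 2:
  k1: at (x, y) = (0.448493, -0.262246), (dx/dtau, dy/dtau) = (1.967105, -0.119473); Gamma_xxx = 0.106755, Gamma_xxy = 0.000000, Gamma_xyy = -0.331001, Gamma_yxx = 0.000000, Gamma_yxy = 0.144648, Gamma_yyy = 0.000000; k1 = (1.967105, -0.119473, -0.408363, 0.067989)
  k2: at (x, y) = (0.546848, -0.268220), (dx/dtau, dy/dtau) = (1.946687, -0.116073); Gamma_xxx = 0.127202, Gamma_xxy = 0.000000, Gamma_xyy = -0.400626, Gamma_yxx = 0.000000, Gamma_yxy = 0.173629, Gamma_yyy = 0.000000; k2 = (1.946687, -0.116073, -0.476647, 0.078466)
  k3: at (x, y) = (0.545827, -0.268050), (dx/dtau, dy/dtau) = (1.943273, -0.115550); Gamma_xxx = 0.126998, Gamma_xxy = 0.000000, Gamma_xyy = -0.399911, Gamma_yxx = 0.000000, Gamma_yxy = 0.173335, Gamma_yyy = 0.000000; k3 = (1.943273, -0.115550, -0.474243, 0.077843)
  k4: at (x, y) = (0.642820, -0.273801), (dx/dtau, dy/dtau) = (1.919681, -0.111689); Gamma_xxx = 0.145658, Gamma_xxy = 0.000000, Gamma_xyy = -0.467068, Gamma_yxx = 0.000000, Gamma_yxy = 0.200467, Gamma_yyy = 0.000000; k4 = (1.919681, -0.111689, -0.530948, 0.085963)
  Y <- Y + (h/6)(k1 + 2k2 + 2k3 + k4): x = 0.6429, y = -0.2738, dx/dtau = 1.9198, dy/dtau = -0.1117


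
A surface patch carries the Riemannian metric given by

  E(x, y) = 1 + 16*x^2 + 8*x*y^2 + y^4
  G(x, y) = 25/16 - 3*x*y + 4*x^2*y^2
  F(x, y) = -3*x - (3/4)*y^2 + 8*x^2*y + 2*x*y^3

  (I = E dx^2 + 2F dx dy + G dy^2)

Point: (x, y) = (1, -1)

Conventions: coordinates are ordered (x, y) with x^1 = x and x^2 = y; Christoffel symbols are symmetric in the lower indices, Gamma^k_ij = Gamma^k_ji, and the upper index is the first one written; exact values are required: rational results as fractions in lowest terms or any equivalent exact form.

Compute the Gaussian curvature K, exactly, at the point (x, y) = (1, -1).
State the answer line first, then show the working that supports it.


Answer: K = 1024/288369

E = 26, F = -55/4, G = 137/16, EG - F^2 = 537/16 at the point
E_x = 40, E_y = -20, F_x = -21, F_y = 31/2, G_x = 11, G_y = -11
E_yy = 28, F_xy = 22, G_xx = 8
Using the Brioschi determinant formula for K from the metric derivatives:
M1 = [[-E_yy/2 + F_xy - G_xx/2, E_x/2, F_x - E_y/2], [F_y - G_x/2, E, F], [G_y/2, F, G]] = [[4, 20, -11], [10, 26, -55/4], [-11/2, -55/4, 137/16]]; det M1 = -505/4
M2 = [[0, E_y/2, G_x/2], [E_y/2, E, F], [G_x/2, F, G]] = [[0, -10, 11/2], [-10, 26, -55/4], [11/2, -55/4, 137/16]]; det M2 = -521/4
det M1 - det M2 = 4; K = 4 / (537/16)^2 = 1024/288369


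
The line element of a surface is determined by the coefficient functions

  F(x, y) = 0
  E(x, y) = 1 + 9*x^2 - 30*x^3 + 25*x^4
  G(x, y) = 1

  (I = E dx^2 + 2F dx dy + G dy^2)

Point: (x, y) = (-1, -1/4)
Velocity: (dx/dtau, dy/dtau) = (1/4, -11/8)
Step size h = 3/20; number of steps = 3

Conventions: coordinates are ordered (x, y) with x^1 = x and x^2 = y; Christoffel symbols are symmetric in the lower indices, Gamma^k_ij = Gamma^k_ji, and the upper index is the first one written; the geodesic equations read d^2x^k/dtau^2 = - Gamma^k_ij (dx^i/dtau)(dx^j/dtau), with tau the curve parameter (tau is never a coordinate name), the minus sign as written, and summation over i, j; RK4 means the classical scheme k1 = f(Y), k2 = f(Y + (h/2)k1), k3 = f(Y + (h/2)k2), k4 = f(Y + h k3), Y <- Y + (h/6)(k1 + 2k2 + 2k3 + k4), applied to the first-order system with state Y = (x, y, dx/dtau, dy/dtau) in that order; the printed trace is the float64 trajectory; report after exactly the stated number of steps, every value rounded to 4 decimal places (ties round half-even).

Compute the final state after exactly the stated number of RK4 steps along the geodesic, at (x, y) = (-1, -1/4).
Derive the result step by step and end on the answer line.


f(Y) = (dx/dtau, dy/dtau, -Gamma^x_ij Y'^i Y'^j, -Gamma^y_ij Y'^i Y'^j) with the Gammas evaluated at the stage position; h = 0.150000; intermediate values shown to 6 dp
step 0: x = -1.0000, y = -0.2500, dx/dtau = 0.2500, dy/dtau = -1.3750
step 1:
  k1: at (x, y) = (-1.000000, -0.250000), (dx/dtau, dy/dtau) = (0.250000, -1.375000); Gamma_xxx = -1.600000, Gamma_xxy = 0.000000, Gamma_xyy = 0.000000, Gamma_yxx = 0.000000, Gamma_yxy = 0.000000, Gamma_yyy = 0.000000; k1 = (0.250000, -1.375000, 0.100000, 0.000000)
  k2: at (x, y) = (-0.981250, -0.353125), (dx/dtau, dy/dtau) = (0.257500, -1.375000); Gamma_xxx = -1.624528, Gamma_xxy = 0.000000, Gamma_xyy = 0.000000, Gamma_yxx = 0.000000, Gamma_yxy = 0.000000, Gamma_yyy = 0.000000; k2 = (0.257500, -1.375000, 0.107716, 0.000000)
  k3: at (x, y) = (-0.980688, -0.353125), (dx/dtau, dy/dtau) = (0.258079, -1.375000); Gamma_xxx = -1.625275, Gamma_xxy = 0.000000, Gamma_xyy = 0.000000, Gamma_yxx = 0.000000, Gamma_yxy = 0.000000, Gamma_yyy = 0.000000; k3 = (0.258079, -1.375000, 0.108251, 0.000000)
  k4: at (x, y) = (-0.961288, -0.456250), (dx/dtau, dy/dtau) = (0.266238, -1.375000); Gamma_xxx = -1.651442, Gamma_xxy = 0.000000, Gamma_xyy = 0.000000, Gamma_yxx = 0.000000, Gamma_yxy = 0.000000, Gamma_yyy = 0.000000; k4 = (0.266238, -1.375000, 0.117058, 0.000000)
  Y <- Y + (h/6)(k1 + 2k2 + 2k3 + k4): x = -0.9613, y = -0.4562, dx/dtau = 0.2662, dy/dtau = -1.3750
step 2:
  k1: at (x, y) = (-0.961315, -0.456250), (dx/dtau, dy/dtau) = (0.266225, -1.375000); Gamma_xxx = -1.651405, Gamma_xxy = 0.000000, Gamma_xyy = 0.000000, Gamma_yxx = 0.000000, Gamma_yxy = 0.000000, Gamma_yyy = 0.000000; k1 = (0.266225, -1.375000, 0.117044, 0.000000)
  k2: at (x, y) = (-0.941348, -0.559375), (dx/dtau, dy/dtau) = (0.275003, -1.375000); Gamma_xxx = -1.679184, Gamma_xxy = 0.000000, Gamma_xyy = 0.000000, Gamma_yxx = 0.000000, Gamma_yxy = 0.000000, Gamma_yyy = 0.000000; k2 = (0.275003, -1.375000, 0.126991, 0.000000)
  k3: at (x, y) = (-0.940690, -0.559375), (dx/dtau, dy/dtau) = (0.275749, -1.375000); Gamma_xxx = -1.680115, Gamma_xxy = 0.000000, Gamma_xyy = 0.000000, Gamma_yxx = 0.000000, Gamma_yxy = 0.000000, Gamma_yyy = 0.000000; k3 = (0.275749, -1.375000, 0.127752, 0.000000)
  k4: at (x, y) = (-0.919953, -0.662500), (dx/dtau, dy/dtau) = (0.285388, -1.375000); Gamma_xxx = -1.709945, Gamma_xxy = 0.000000, Gamma_xyy = 0.000000, Gamma_yxx = 0.000000, Gamma_yxy = 0.000000, Gamma_yyy = 0.000000; k4 = (0.285388, -1.375000, 0.139268, 0.000000)
  Y <- Y + (h/6)(k1 + 2k2 + 2k3 + k4): x = -0.9200, y = -0.6625, dx/dtau = 0.2854, dy/dtau = -1.3750
step 3:
  k1: at (x, y) = (-0.919987, -0.662500), (dx/dtau, dy/dtau) = (0.285370, -1.375000); Gamma_xxx = -1.709895, Gamma_xxy = 0.000000, Gamma_xyy = 0.000000, Gamma_yxx = 0.000000, Gamma_yxy = 0.000000, Gamma_yyy = 0.000000; k1 = (0.285370, -1.375000, 0.139247, 0.000000)
  k2: at (x, y) = (-0.898584, -0.765625), (dx/dtau, dy/dtau) = (0.295813, -1.375000); Gamma_xxx = -1.741737, Gamma_xxy = 0.000000, Gamma_xyy = 0.000000, Gamma_yxx = 0.000000, Gamma_yxy = 0.000000, Gamma_yyy = 0.000000; k2 = (0.295813, -1.375000, 0.152412, 0.000000)
  k3: at (x, y) = (-0.897801, -0.765625), (dx/dtau, dy/dtau) = (0.296801, -1.375000); Gamma_xxx = -1.742924, Gamma_xxy = 0.000000, Gamma_xyy = 0.000000, Gamma_yxx = 0.000000, Gamma_yxy = 0.000000, Gamma_yyy = 0.000000; k3 = (0.296801, -1.375000, 0.153535, 0.000000)
  k4: at (x, y) = (-0.875467, -0.868750), (dx/dtau, dy/dtau) = (0.308400, -1.375000); Gamma_xxx = -1.777390, Gamma_xxy = 0.000000, Gamma_xyy = 0.000000, Gamma_yxx = 0.000000, Gamma_yxy = 0.000000, Gamma_yyy = 0.000000; k4 = (0.308400, -1.375000, 0.169049, 0.000000)
  Y <- Y + (h/6)(k1 + 2k2 + 2k3 + k4): x = -0.8755, y = -0.8687, dx/dtau = 0.3084, dy/dtau = -1.3750

Answer: x = -0.8755, y = -0.8687, dx/dtau = 0.3084, dy/dtau = -1.3750


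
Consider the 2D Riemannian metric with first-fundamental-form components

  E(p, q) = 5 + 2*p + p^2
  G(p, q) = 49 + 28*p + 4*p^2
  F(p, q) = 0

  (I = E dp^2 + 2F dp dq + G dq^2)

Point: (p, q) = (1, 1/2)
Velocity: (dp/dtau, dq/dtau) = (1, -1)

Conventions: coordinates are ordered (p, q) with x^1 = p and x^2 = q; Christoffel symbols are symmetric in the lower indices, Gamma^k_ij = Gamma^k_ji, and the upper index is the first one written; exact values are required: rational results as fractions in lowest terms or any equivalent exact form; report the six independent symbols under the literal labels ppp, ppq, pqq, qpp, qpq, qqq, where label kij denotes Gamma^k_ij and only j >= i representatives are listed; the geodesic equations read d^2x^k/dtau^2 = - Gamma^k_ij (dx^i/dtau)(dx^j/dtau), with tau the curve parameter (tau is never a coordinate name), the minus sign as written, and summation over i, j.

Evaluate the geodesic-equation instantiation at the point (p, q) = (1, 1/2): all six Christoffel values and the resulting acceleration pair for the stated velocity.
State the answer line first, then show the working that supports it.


Answer: Gamma_ppp = 1/4, Gamma_ppq = 0, Gamma_pqq = -9/4, Gamma_qpp = 0, Gamma_qpq = 2/9, Gamma_qqq = 0; accelerations (d^2p/dtau^2, d^2q/dtau^2) = (2, 4/9)

E = 8, F = 0, G = 81 at the point
E_p = 4, E_q = 0, F_p = 0, F_q = 0, G_p = 36, G_q = 0
EG - F^2 = 648;  g^inv = (1/648) * [[81, 0], [0, 8]]
first-kind symbols [ij,l] = (1/2)(d_i g_jl + d_j g_il - d_l g_ij): [pp,p] = E_p/2 = 2, [pp,q] = F_p - E_q/2 = 0, [pq,p] = E_q/2 = 0, [pq,q] = G_p/2 = 18, [qq,p] = F_q - G_p/2 = -18, [qq,q] = G_q/2 = 0
Gamma^p_ij = (G*[ij,p] - F*[ij,q])/(EG - F^2), Gamma^q_ij = (E*[ij,q] - F*[ij,p])/(EG - F^2)
Gamma_ppp = 1/4, Gamma_ppq = 0, Gamma_pqq = -9/4, Gamma_qpp = 0, Gamma_qpq = 2/9, Gamma_qqq = 0
d^2p/dtau^2 = -(Gamma_ppp*(1)^2 + 2*Gamma_ppq*(1)*(-1) + Gamma_pqq*(-1)^2) = 2
d^2q/dtau^2 = -(Gamma_qpp*(1)^2 + 2*Gamma_qpq*(1)*(-1) + Gamma_qqq*(-1)^2) = 4/9


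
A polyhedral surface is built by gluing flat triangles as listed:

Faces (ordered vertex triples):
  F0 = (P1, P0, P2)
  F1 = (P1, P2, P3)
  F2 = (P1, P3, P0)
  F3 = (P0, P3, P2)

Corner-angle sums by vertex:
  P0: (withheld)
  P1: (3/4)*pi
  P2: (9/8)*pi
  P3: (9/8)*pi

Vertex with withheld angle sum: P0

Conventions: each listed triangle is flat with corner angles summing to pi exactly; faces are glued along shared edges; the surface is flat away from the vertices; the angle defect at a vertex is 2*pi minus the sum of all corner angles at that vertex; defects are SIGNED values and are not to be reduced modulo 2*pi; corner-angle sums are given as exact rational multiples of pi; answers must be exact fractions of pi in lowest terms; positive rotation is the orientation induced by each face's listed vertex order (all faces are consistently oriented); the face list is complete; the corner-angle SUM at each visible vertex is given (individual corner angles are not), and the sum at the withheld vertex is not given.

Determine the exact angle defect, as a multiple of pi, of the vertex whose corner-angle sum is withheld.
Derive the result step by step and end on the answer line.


V = 4, E = 6, F = 4; chi = V - E + F = 2
Gauss-Bonnet: total defect = 2*pi*chi = 4*pi; visible defects sum to 3*pi

Answer: defect(P0) = pi


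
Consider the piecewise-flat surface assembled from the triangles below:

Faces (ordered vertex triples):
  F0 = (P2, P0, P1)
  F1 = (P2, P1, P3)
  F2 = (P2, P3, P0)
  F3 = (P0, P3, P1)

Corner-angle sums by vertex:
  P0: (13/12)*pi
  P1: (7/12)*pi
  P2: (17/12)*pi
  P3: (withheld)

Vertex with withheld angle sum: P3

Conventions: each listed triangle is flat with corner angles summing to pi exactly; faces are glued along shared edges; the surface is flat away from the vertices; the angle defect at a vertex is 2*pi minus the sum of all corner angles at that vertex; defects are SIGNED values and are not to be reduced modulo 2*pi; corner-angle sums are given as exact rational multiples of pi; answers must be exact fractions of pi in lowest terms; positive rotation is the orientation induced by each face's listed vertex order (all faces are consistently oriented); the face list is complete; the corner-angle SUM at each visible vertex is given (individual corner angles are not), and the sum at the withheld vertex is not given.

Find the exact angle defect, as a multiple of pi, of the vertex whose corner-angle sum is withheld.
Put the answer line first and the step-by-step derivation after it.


Answer: defect(P3) = (13/12)*pi

V = 4, E = 6, F = 4; chi = V - E + F = 2
Gauss-Bonnet: total defect = 2*pi*chi = 4*pi; visible defects sum to (35/12)*pi


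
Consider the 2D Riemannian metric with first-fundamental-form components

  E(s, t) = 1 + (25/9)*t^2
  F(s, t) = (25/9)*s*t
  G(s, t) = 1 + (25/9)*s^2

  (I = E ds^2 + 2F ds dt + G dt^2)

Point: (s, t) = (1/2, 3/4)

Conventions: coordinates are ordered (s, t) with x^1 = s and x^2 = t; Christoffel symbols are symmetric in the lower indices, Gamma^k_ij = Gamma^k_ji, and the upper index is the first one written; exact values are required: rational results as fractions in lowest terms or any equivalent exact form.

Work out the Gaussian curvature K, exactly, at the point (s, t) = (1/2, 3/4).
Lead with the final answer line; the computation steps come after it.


Answer: K = -57600/219961

E = 41/16, F = 25/24, G = 61/36, EG - F^2 = 469/144 at the point
E_s = 0, E_t = 25/6, F_s = 25/12, F_t = 25/18, G_s = 25/9, G_t = 0
E_tt = 50/9, F_st = 25/9, G_ss = 50/9
K follows from Brioschi's formula, (det M1 - det M2)/(EG - F^2)^2.
M1 = [[-E_tt/2 + F_st - G_ss/2, E_s/2, F_s - E_t/2], [F_t - G_s/2, E, F], [G_t/2, F, G]] = [[-25/9, 0, 0], [0, 41/16, 25/24], [0, 25/24, 61/36]]; det M1 = -11725/1296
M2 = [[0, E_t/2, G_s/2], [E_t/2, E, F], [G_s/2, F, G]] = [[0, 25/12, 25/18], [25/12, 41/16, 25/24], [25/18, 25/24, 61/36]]; det M2 = -8125/1296
det M1 - det M2 = -25/9; K = -25/9 / (469/144)^2 = -57600/219961


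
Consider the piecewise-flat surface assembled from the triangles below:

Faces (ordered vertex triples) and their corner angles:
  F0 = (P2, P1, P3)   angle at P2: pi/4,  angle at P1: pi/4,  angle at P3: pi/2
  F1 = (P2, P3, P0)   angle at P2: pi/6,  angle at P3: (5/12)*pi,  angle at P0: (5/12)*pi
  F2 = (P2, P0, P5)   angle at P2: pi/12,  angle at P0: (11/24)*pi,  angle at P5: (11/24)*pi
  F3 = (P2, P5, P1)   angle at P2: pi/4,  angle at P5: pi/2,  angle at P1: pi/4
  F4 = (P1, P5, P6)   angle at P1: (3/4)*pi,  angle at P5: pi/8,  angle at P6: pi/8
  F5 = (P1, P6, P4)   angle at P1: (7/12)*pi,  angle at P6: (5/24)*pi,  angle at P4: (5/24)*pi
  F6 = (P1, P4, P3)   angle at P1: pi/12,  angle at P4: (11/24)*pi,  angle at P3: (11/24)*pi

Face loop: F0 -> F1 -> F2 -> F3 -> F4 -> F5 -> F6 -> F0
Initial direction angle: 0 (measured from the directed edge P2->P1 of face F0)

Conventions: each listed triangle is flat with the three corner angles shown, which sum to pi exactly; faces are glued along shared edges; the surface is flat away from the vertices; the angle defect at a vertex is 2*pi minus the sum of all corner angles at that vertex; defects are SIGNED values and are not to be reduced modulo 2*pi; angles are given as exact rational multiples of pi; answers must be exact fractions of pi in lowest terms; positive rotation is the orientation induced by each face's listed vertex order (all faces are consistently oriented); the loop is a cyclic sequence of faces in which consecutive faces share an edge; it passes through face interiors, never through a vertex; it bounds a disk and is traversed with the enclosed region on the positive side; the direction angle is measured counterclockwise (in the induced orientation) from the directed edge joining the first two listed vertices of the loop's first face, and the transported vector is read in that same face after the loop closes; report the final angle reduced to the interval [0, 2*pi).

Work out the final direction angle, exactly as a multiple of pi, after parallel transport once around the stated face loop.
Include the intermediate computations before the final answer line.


enclosed vertex P1: corner angles sum to (23/12)*pi, defect = 2*pi - (23/12)*pi = pi/12
enclosed vertex P2: corner angles sum to (3/4)*pi, defect = 2*pi - (3/4)*pi = (5/4)*pi
transport around the loop rotates by the sum of enclosed defects; add to the initial angle mod 2*pi
final angle = 0 + (4/3)*pi = (4/3)*pi (mod 2*pi)

Answer: final direction angle = (4/3)*pi


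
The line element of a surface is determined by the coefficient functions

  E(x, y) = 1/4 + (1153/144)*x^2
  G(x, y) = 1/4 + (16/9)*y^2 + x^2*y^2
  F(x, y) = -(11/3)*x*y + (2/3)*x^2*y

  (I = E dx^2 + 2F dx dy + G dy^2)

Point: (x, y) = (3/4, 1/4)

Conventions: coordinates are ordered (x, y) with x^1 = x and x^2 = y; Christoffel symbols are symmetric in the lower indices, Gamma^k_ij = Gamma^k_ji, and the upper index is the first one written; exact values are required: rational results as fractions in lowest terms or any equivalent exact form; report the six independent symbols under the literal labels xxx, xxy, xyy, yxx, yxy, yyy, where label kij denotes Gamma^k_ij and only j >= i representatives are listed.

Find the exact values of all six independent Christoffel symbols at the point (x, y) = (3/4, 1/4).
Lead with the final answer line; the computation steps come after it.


Answer: Gamma_xxx = 702068/541911, Gamma_xxy = 16416/903185, Gamma_xyy = -361164/903185, Gamma_yxx = 46752/180637, Gamma_yxy = 131436/903185, Gamma_yyy = 792356/903185

E = 1217/256, F = -19/32, G = 913/2304 at the point
E_x = 1153/96, E_y = 0, F_x = -2/3, F_y = -19/8, G_x = 3/32, G_y = 337/288
EG - F^2 = 903185/589824;  g^inv = (589824/903185) * [[913/2304, 19/32], [19/32, 1217/256]]
first-kind symbols [ij,l] = (1/2)(d_i g_jl + d_j g_il - d_l g_ij): [xx,x] = E_x/2 = 1153/192, [xx,y] = F_x - E_y/2 = -2/3, [xy,x] = E_y/2 = 0, [xy,y] = G_x/2 = 3/64, [yy,x] = F_y - G_x/2 = -155/64, [yy,y] = G_y/2 = 337/576
Gamma^x_ij = (G*[ij,x] - F*[ij,y])/(EG - F^2), Gamma^y_ij = (E*[ij,y] - F*[ij,x])/(EG - F^2)


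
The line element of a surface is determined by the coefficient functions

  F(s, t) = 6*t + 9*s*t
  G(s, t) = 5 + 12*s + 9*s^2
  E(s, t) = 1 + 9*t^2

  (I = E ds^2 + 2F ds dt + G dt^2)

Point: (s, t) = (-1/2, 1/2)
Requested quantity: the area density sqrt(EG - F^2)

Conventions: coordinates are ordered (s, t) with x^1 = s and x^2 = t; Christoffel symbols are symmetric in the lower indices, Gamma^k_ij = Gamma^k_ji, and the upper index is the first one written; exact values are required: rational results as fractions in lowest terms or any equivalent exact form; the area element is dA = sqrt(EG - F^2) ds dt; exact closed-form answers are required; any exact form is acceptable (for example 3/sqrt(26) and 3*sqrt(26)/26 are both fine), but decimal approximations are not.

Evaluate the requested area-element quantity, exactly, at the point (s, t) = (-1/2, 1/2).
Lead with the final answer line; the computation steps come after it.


Answer: sqrt(EG - F^2) = sqrt(14)/2

E = 13/4, F = 3/4, G = 5/4; EG - F^2 = 7/2


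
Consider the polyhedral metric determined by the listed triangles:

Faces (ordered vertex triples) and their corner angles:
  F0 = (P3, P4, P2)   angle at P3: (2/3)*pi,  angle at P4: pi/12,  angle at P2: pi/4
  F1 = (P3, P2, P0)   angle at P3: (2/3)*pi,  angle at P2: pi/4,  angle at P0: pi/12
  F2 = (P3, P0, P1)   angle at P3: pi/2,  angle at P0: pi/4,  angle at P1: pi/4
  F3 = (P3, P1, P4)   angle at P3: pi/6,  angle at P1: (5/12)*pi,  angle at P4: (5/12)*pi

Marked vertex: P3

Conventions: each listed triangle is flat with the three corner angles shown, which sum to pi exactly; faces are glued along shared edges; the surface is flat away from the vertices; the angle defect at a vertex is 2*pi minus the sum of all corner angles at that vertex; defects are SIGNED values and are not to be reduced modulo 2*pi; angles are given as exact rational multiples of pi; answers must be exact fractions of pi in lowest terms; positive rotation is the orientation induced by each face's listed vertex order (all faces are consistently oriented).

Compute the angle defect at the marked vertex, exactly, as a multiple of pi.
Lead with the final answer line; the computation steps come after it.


Answer: defect(P3) = 0

Sum of corner angles at P3: 2*pi
defect = 2*pi - 2*pi


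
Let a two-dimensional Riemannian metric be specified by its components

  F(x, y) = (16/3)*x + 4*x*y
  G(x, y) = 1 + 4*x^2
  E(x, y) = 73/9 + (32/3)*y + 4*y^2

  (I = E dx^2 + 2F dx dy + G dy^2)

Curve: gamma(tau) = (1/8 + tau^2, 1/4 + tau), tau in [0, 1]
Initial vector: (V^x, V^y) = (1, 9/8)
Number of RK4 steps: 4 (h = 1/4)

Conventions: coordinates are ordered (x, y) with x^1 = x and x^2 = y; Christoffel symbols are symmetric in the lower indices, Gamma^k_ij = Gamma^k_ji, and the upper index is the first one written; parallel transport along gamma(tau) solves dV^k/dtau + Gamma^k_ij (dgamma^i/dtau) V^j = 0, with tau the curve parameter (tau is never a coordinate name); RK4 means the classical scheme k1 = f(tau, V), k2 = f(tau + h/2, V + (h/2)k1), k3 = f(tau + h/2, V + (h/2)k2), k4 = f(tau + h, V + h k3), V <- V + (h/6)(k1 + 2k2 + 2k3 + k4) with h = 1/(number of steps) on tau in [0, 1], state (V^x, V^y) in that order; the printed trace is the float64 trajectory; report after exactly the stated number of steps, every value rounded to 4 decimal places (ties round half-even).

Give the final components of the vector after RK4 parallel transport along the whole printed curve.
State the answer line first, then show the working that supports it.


Answer: V^x = 0.2773, V^y = 0.9737

gamma'(tau) = (2*tau, 1); f(tau, V)^k = -Gamma^k_ij(gamma(tau)) gamma'^i(tau) V^j; h = 1/4; intermediate values shown to 6 dp
curve data and Christoffel symbols at the stage parameters:
  tau = 0.000000: gamma = (0.125000, 0.250000), gamma' = (0.000000, 1.000000); Gamma_xxx = 0.000000, Gamma_xxy = 0.571071, Gamma_xyy = 0.000000, Gamma_yxx = 0.000000, Gamma_yxy = 0.045085, Gamma_yyy = 0.000000
  tau = 0.125000: gamma = (0.140625, 0.375000), gamma' = (0.250000, 1.000000); Gamma_xxx = 0.000000, Gamma_xxy = 0.535834, Gamma_xyy = 0.000000, Gamma_yxx = 0.000000, Gamma_yxy = 0.044108, Gamma_yyy = 0.000000
  tau = 0.250000: gamma = (0.187500, 0.500000), gamma' = (0.500000, 1.000000); Gamma_xxx = 0.000000, Gamma_xxy = 0.502797, Gamma_xyy = 0.000000, Gamma_yxx = 0.000000, Gamma_yxy = 0.051422, Gamma_yyy = 0.000000
  tau = 0.375000: gamma = (0.265625, 0.625000), gamma' = (0.750000, 1.000000); Gamma_xxx = 0.000000, Gamma_xxy = 0.471249, Gamma_xyy = 0.000000, Gamma_yxx = 0.000000, Gamma_yxy = 0.063919, Gamma_yyy = 0.000000
  tau = 0.500000: gamma = (0.375000, 0.750000), gamma' = (1.000000, 1.000000); Gamma_xxx = 0.000000, Gamma_xxy = 0.440367, Gamma_xyy = 0.000000, Gamma_yxx = 0.000000, Gamma_yxy = 0.079266, Gamma_yyy = 0.000000
  tau = 0.625000: gamma = (0.515625, 0.875000), gamma' = (1.250000, 1.000000); Gamma_xxx = 0.000000, Gamma_xxy = 0.409511, Gamma_xyy = 0.000000, Gamma_yxx = 0.000000, Gamma_yxy = 0.095617, Gamma_yyy = 0.000000
  tau = 0.750000: gamma = (0.687500, 1.000000), gamma' = (1.500000, 1.000000); Gamma_xxx = 0.000000, Gamma_xxy = 0.378352, Gamma_xyy = 0.000000, Gamma_yxx = 0.000000, Gamma_yxy = 0.111479, Gamma_yyy = 0.000000
  tau = 0.875000: gamma = (0.890625, 1.125000), gamma' = (1.750000, 1.000000); Gamma_xxx = 0.000000, Gamma_xxy = 0.346898, Gamma_xyy = 0.000000, Gamma_yxx = 0.000000, Gamma_yxy = 0.125677, Gamma_yyy = 0.000000
  tau = 1.000000: gamma = (1.125000, 1.250000), gamma' = (2.000000, 1.000000); Gamma_xxx = 0.000000, Gamma_xxy = 0.315455, Gamma_xyy = 0.000000, Gamma_yxx = 0.000000, Gamma_yxy = 0.137375, Gamma_yyy = 0.000000
step 0: V^x = 1.0000, V^y = 1.1250
step 1: k1 = (-0.571071, -0.045085), k2 = (-0.647532, -0.053303), k3 = (-0.642273, -0.052870), k4 = (-0.701565, -0.071751); V <- V + (h/6)(k1 + 2k2 + 2k3 + k4): V^x = 0.8395, V^y = 1.1113
step 2: k1 = (-0.701468, -0.071741), k2 = (-0.743887, -0.100900), k3 = (-0.740100, -0.100386), k4 = (-0.766526, -0.137975); V <- V + (h/6)(k1 + 2k2 + 2k3 + k4): V^x = 0.6547, V^y = 1.0858
step 3: k1 = (-0.766428, -0.137957), k2 = (-0.775825, -0.181148), k3 = (-0.772580, -0.180390), k4 = (-0.765226, -0.225468); V <- V + (h/6)(k1 + 2k2 + 2k3 + k4): V^x = 0.4618, V^y = 1.0405
step 4: k1 = (-0.765238, -0.225472), k2 = (-0.741566, -0.268661), k3 = (-0.739315, -0.267845), k4 = (-0.701589, -0.305531); V <- V + (h/6)(k1 + 2k2 + 2k3 + k4): V^x = 0.2773, V^y = 0.9737


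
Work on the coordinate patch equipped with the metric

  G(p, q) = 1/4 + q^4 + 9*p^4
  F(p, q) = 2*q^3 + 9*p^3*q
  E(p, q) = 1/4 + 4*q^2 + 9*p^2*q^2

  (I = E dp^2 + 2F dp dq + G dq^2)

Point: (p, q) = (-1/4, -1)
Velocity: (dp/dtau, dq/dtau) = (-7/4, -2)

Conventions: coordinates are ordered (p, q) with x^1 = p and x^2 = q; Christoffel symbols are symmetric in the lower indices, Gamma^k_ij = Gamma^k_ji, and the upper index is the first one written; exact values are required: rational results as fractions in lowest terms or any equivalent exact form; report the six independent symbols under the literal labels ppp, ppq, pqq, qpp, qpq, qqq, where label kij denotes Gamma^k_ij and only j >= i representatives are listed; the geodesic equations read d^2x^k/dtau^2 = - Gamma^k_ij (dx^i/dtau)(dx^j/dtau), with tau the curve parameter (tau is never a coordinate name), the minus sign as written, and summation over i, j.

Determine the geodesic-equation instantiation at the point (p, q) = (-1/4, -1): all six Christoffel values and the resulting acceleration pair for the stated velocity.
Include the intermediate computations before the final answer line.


E = 77/16, F = -119/64, G = 329/256 at the point
E_p = -9/2, E_q = -73/8, F_p = -27/16, F_q = 375/64, G_p = -9/16, G_q = -4
EG - F^2 = 2793/1024;  g^inv = (1024/2793) * [[329/256, 119/64], [119/64, 77/16]]
first-kind symbols [ij,l] = (1/2)(d_i g_jl + d_j g_il - d_l g_ij): [pp,p] = E_p/2 = -9/4, [pp,q] = F_p - E_q/2 = 23/8, [pq,p] = E_q/2 = -73/16, [pq,q] = G_p/2 = -9/32, [qq,p] = F_q - G_p/2 = 393/64, [qq,q] = G_q/2 = -2
Gamma^p_ij = (G*[ij,p] - F*[ij,q])/(EG - F^2), Gamma^q_ij = (E*[ij,q] - F*[ij,p])/(EG - F^2)
Gamma_ppp = 359/399, Gamma_ppq = -3737/1596, Gamma_pqq = 9767/6384, Gamma_qpp = 1412/399, Gamma_qpq = -1439/399, Gamma_qqq = 1049/1596
d^2p/dtau^2 = -(Gamma_ppp*(-7/4)^2 + 2*Gamma_ppq*(-7/4)*(-2) + Gamma_pqq*(-2)^2) = 47977/6384
d^2q/dtau^2 = -(Gamma_qpp*(-7/4)^2 + 2*Gamma_qpq*(-7/4)*(-2) + Gamma_qqq*(-2)^2) = 18799/1596

Answer: Gamma_ppp = 359/399, Gamma_ppq = -3737/1596, Gamma_pqq = 9767/6384, Gamma_qpp = 1412/399, Gamma_qpq = -1439/399, Gamma_qqq = 1049/1596; accelerations (d^2p/dtau^2, d^2q/dtau^2) = (47977/6384, 18799/1596)


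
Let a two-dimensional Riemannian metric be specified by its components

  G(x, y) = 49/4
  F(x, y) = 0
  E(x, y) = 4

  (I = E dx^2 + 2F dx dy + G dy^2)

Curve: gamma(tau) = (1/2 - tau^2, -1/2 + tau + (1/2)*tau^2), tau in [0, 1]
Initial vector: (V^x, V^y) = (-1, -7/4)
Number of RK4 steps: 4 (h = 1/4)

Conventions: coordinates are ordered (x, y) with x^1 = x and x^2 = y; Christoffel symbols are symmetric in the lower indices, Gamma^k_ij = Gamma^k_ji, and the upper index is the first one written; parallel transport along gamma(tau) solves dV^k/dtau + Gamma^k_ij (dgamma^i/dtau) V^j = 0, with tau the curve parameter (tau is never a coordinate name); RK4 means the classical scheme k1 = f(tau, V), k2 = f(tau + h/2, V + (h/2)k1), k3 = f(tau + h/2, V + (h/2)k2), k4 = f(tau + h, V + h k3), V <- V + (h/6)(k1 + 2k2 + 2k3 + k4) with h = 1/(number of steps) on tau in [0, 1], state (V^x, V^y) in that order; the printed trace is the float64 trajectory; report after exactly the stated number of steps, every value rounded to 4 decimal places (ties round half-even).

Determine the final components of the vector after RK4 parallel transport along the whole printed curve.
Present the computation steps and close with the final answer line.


gamma'(tau) = (-2*tau, 1 + tau); f(tau, V)^k = -Gamma^k_ij(gamma(tau)) gamma'^i(tau) V^j; h = 1/4; intermediate values shown to 6 dp
curve data and Christoffel symbols at the stage parameters:
  tau = 0.000000: gamma = (0.500000, -0.500000), gamma' = (0.000000, 1.000000); Gamma_xxx = 0.000000, Gamma_xxy = 0.000000, Gamma_xyy = 0.000000, Gamma_yxx = 0.000000, Gamma_yxy = 0.000000, Gamma_yyy = 0.000000
  tau = 0.125000: gamma = (0.484375, -0.367188), gamma' = (-0.250000, 1.125000); Gamma_xxx = 0.000000, Gamma_xxy = 0.000000, Gamma_xyy = 0.000000, Gamma_yxx = 0.000000, Gamma_yxy = 0.000000, Gamma_yyy = 0.000000
  tau = 0.250000: gamma = (0.437500, -0.218750), gamma' = (-0.500000, 1.250000); Gamma_xxx = 0.000000, Gamma_xxy = 0.000000, Gamma_xyy = 0.000000, Gamma_yxx = 0.000000, Gamma_yxy = 0.000000, Gamma_yyy = 0.000000
  tau = 0.375000: gamma = (0.359375, -0.054688), gamma' = (-0.750000, 1.375000); Gamma_xxx = 0.000000, Gamma_xxy = 0.000000, Gamma_xyy = 0.000000, Gamma_yxx = 0.000000, Gamma_yxy = 0.000000, Gamma_yyy = 0.000000
  tau = 0.500000: gamma = (0.250000, 0.125000), gamma' = (-1.000000, 1.500000); Gamma_xxx = 0.000000, Gamma_xxy = 0.000000, Gamma_xyy = 0.000000, Gamma_yxx = 0.000000, Gamma_yxy = 0.000000, Gamma_yyy = 0.000000
  tau = 0.625000: gamma = (0.109375, 0.320312), gamma' = (-1.250000, 1.625000); Gamma_xxx = 0.000000, Gamma_xxy = 0.000000, Gamma_xyy = 0.000000, Gamma_yxx = 0.000000, Gamma_yxy = 0.000000, Gamma_yyy = 0.000000
  tau = 0.750000: gamma = (-0.062500, 0.531250), gamma' = (-1.500000, 1.750000); Gamma_xxx = 0.000000, Gamma_xxy = 0.000000, Gamma_xyy = 0.000000, Gamma_yxx = 0.000000, Gamma_yxy = 0.000000, Gamma_yyy = 0.000000
  tau = 0.875000: gamma = (-0.265625, 0.757812), gamma' = (-1.750000, 1.875000); Gamma_xxx = 0.000000, Gamma_xxy = 0.000000, Gamma_xyy = 0.000000, Gamma_yxx = 0.000000, Gamma_yxy = 0.000000, Gamma_yyy = 0.000000
  tau = 1.000000: gamma = (-0.500000, 1.000000), gamma' = (-2.000000, 2.000000); Gamma_xxx = 0.000000, Gamma_xxy = 0.000000, Gamma_xyy = 0.000000, Gamma_yxx = 0.000000, Gamma_yxy = 0.000000, Gamma_yyy = 0.000000
step 0: V^x = -1.0000, V^y = -1.7500
step 1: k1 = (0.000000, 0.000000), k2 = (0.000000, 0.000000), k3 = (0.000000, 0.000000), k4 = (0.000000, 0.000000); V <- V + (h/6)(k1 + 2k2 + 2k3 + k4): V^x = -1.0000, V^y = -1.7500
step 2: k1 = (0.000000, 0.000000), k2 = (0.000000, 0.000000), k3 = (0.000000, 0.000000), k4 = (0.000000, 0.000000); V <- V + (h/6)(k1 + 2k2 + 2k3 + k4): V^x = -1.0000, V^y = -1.7500
step 3: k1 = (0.000000, 0.000000), k2 = (0.000000, 0.000000), k3 = (0.000000, 0.000000), k4 = (0.000000, 0.000000); V <- V + (h/6)(k1 + 2k2 + 2k3 + k4): V^x = -1.0000, V^y = -1.7500
step 4: k1 = (0.000000, 0.000000), k2 = (0.000000, 0.000000), k3 = (0.000000, 0.000000), k4 = (0.000000, 0.000000); V <- V + (h/6)(k1 + 2k2 + 2k3 + k4): V^x = -1.0000, V^y = -1.7500

Answer: V^x = -1.0000, V^y = -1.7500
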